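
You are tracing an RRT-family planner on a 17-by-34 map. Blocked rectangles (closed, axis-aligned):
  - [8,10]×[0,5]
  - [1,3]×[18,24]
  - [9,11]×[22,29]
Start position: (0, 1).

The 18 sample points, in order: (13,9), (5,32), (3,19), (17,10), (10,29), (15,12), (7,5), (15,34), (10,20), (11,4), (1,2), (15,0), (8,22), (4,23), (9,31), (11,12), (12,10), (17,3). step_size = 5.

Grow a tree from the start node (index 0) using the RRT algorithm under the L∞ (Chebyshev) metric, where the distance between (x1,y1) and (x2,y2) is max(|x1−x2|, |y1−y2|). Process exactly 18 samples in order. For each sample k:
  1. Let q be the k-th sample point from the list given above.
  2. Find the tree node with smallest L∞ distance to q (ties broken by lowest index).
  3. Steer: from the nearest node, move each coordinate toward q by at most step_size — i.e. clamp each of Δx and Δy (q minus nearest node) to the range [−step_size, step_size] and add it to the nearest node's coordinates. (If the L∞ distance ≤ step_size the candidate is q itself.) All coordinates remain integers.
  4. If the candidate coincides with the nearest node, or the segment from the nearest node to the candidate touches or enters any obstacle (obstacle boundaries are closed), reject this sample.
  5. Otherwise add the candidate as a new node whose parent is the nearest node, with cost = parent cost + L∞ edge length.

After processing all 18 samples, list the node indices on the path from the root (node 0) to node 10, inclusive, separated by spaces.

Path: 0 1 2 3 5 10

1. q=(13,9) nearest=0 d=13 new=(5,6) → add node 1 parent=0 cost=5
2. q=(5,32) nearest=1 d=26 new=(5,11) → add node 2 parent=1 cost=10
3. q=(3,19) nearest=2 d=8 new=(3,16) → add node 3 parent=2 cost=15
4. q=(17,10) nearest=1 d=12 new=(10,10) → add node 4 parent=1 cost=10
5. q=(10,29) nearest=3 d=13 new=(8,21) → add node 5 parent=3 cost=20
6. q=(15,12) nearest=4 d=5 new=(15,12) → add node 6 parent=4 cost=15
7. q=(7,5) nearest=1 d=2 new=(7,5) → add node 7 parent=1 cost=7
8. q=(15,34) nearest=5 d=13 new=(13,26) → blocked by [9,11]×[22,29], reject
9. q=(10,20) nearest=5 d=2 new=(10,20) → add node 8 parent=5 cost=22
10. q=(11,4) nearest=7 d=4 new=(11,4) → blocked by [8,10]×[0,5], reject
11. q=(1,2) nearest=0 d=1 new=(1,2) → add node 9 parent=0 cost=1
12. q=(15,0) nearest=7 d=8 new=(12,0) → blocked by [8,10]×[0,5], reject
13. q=(8,22) nearest=5 d=1 new=(8,22) → add node 10 parent=5 cost=21
14. q=(4,23) nearest=5 d=4 new=(4,23) → add node 11 parent=5 cost=24
15. q=(9,31) nearest=11 d=8 new=(9,28) → blocked by [9,11]×[22,29], reject
16. q=(11,12) nearest=4 d=2 new=(11,12) → add node 12 parent=4 cost=12
17. q=(12,10) nearest=4 d=2 new=(12,10) → add node 13 parent=4 cost=12
18. q=(17,3) nearest=4 d=7 new=(15,5) → add node 14 parent=4 cost=15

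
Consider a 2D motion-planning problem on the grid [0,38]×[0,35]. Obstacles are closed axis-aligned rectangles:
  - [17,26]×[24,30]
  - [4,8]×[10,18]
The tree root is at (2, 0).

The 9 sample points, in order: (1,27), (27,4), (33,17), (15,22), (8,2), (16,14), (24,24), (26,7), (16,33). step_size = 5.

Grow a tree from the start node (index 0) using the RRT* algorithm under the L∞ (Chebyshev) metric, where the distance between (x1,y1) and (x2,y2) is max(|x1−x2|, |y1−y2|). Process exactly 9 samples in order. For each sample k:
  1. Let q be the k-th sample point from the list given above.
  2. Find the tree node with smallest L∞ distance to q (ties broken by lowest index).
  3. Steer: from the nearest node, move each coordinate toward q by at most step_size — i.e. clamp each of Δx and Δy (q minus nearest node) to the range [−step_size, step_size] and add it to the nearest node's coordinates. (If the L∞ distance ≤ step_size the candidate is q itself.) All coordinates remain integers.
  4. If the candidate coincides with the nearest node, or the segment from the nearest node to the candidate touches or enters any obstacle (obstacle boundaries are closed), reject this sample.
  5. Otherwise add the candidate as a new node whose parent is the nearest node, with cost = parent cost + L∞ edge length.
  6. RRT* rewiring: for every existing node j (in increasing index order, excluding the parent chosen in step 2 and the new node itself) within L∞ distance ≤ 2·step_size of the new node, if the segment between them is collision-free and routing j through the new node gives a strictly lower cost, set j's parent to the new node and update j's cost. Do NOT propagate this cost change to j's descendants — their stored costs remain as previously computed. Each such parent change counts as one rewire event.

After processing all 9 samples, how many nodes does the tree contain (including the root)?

Node count: 10

1. q=(1,27) nearest=0 d=27 new=(1,5) → add node 1 parent=0 cost=5
2. q=(27,4) nearest=0 d=25 new=(7,4) → add node 2 parent=0 cost=5
3. q=(33,17) nearest=2 d=26 new=(12,9) → add node 3 parent=2 cost=10
4. q=(15,22) nearest=3 d=13 new=(15,14) → add node 4 parent=3 cost=15
5. q=(8,2) nearest=2 d=2 new=(8,2) → add node 5 parent=2 cost=7
6. q=(16,14) nearest=4 d=1 new=(16,14) → add node 6 parent=4 cost=16
7. q=(24,24) nearest=4 d=10 new=(20,19) → add node 7 parent=4 cost=20
8. q=(26,7) nearest=6 d=10 new=(21,9) → add node 8 parent=6 cost=21
9. q=(16,33) nearest=7 d=14 new=(16,24) → add node 9 parent=7 cost=25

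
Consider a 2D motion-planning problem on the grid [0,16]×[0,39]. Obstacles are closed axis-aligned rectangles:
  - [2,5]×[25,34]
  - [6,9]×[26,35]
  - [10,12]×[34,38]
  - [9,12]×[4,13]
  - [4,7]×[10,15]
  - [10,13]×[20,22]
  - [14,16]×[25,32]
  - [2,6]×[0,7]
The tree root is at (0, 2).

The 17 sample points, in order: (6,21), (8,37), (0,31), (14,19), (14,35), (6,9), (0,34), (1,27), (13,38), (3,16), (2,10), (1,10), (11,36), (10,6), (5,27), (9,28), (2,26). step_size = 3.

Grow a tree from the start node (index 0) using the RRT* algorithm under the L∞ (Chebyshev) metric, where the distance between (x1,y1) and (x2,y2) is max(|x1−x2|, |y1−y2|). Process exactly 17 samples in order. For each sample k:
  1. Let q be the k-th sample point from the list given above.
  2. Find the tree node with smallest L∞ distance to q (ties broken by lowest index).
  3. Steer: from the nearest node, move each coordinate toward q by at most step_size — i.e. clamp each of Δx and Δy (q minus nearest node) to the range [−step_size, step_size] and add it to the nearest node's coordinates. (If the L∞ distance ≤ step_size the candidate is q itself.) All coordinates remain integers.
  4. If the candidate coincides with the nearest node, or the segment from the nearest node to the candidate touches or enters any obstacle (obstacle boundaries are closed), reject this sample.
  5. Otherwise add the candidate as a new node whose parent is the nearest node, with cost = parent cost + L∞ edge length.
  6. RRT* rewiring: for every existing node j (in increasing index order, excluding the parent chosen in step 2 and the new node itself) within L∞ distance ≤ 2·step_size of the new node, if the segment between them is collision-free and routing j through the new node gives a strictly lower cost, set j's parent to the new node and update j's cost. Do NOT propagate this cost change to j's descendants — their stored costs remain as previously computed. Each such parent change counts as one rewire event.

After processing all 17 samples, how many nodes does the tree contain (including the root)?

Node count: 10

1. q=(6,21) nearest=0 d=19 new=(3,5) → blocked by [2,6]×[0,7], reject
2. q=(8,37) nearest=0 d=35 new=(3,5) → blocked by [2,6]×[0,7], reject
3. q=(0,31) nearest=0 d=29 new=(0,5) → add node 1 parent=0 cost=3
4. q=(14,19) nearest=1 d=14 new=(3,8) → blocked by [2,6]×[0,7], reject
5. q=(14,35) nearest=1 d=30 new=(3,8) → blocked by [2,6]×[0,7], reject
6. q=(6,9) nearest=1 d=6 new=(3,8) → blocked by [2,6]×[0,7], reject
7. q=(0,34) nearest=1 d=29 new=(0,8) → add node 2 parent=1 cost=6
8. q=(1,27) nearest=2 d=19 new=(1,11) → add node 3 parent=2 cost=9
9. q=(13,38) nearest=3 d=27 new=(4,14) → blocked by [4,7]×[10,15], reject
10. q=(3,16) nearest=3 d=5 new=(3,14) → add node 4 parent=3 cost=12
11. q=(2,10) nearest=3 d=1 new=(2,10) → add node 5 parent=3 cost=10
12. q=(1,10) nearest=3 d=1 new=(1,10) → add node 6 parent=3 cost=10
13. q=(11,36) nearest=4 d=22 new=(6,17) → blocked by [4,7]×[10,15], reject
14. q=(10,6) nearest=4 d=8 new=(6,11) → blocked by [4,7]×[10,15], reject
15. q=(5,27) nearest=4 d=13 new=(5,17) → add node 7 parent=4 cost=15
16. q=(9,28) nearest=7 d=11 new=(8,20) → add node 8 parent=7 cost=18
17. q=(2,26) nearest=8 d=6 new=(5,23) → add node 9 parent=8 cost=21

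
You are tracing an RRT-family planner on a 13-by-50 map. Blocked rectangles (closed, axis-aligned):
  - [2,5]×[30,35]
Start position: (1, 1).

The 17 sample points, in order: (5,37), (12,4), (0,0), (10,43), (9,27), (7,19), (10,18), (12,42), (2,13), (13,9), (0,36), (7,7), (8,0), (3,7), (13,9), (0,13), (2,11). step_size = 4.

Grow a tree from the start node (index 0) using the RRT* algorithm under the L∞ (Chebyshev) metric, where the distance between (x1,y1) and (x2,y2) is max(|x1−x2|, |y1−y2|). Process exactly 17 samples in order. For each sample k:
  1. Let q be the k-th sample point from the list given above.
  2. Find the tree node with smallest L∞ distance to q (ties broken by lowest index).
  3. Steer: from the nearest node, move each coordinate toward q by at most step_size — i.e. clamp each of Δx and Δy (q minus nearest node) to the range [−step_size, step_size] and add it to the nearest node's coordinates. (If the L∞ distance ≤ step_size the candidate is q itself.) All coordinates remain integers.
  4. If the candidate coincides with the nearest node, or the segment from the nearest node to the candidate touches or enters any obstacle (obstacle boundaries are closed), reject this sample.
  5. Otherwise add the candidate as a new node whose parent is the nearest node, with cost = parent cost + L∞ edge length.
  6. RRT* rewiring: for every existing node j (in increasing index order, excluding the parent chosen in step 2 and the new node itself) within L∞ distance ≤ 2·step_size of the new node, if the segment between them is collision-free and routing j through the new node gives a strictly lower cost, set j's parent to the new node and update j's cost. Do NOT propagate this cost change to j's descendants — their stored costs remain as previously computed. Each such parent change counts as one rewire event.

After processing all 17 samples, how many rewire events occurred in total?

Rewire events: 1

1. q=(5,37) nearest=0 d=36 new=(5,5) → add node 1 parent=0 cost=4
2. q=(12,4) nearest=1 d=7 new=(9,4) → add node 2 parent=1 cost=8
3. q=(0,0) nearest=0 d=1 new=(0,0) → add node 3 parent=0 cost=1
4. q=(10,43) nearest=1 d=38 new=(9,9) → add node 4 parent=1 cost=8
5. q=(9,27) nearest=4 d=18 new=(9,13) → add node 5 parent=4 cost=12
6. q=(7,19) nearest=5 d=6 new=(7,17) → add node 6 parent=5 cost=16
7. q=(10,18) nearest=6 d=3 new=(10,18) → add node 7 parent=6 cost=19
8. q=(12,42) nearest=7 d=24 new=(12,22) → add node 8 parent=7 cost=23
9. q=(2,13) nearest=6 d=5 new=(3,13) → add node 9 parent=6 cost=20
10. q=(13,9) nearest=4 d=4 new=(13,9) → add node 10 parent=4 cost=12
11. q=(0,36) nearest=8 d=14 new=(8,26) → add node 11 parent=8 cost=27
12. q=(7,7) nearest=1 d=2 new=(7,7) → add node 12 parent=1 cost=6; rewire 9→12 (12<20)
13. q=(8,0) nearest=2 d=4 new=(8,0) → add node 13 parent=2 cost=12
14. q=(3,7) nearest=1 d=2 new=(3,7) → add node 14 parent=1 cost=6
15. q=(13,9) nearest=10 d=0 → coincident, reject
16. q=(0,13) nearest=9 d=3 new=(0,13) → add node 15 parent=9 cost=15
17. q=(2,11) nearest=9 d=2 new=(2,11) → add node 16 parent=9 cost=14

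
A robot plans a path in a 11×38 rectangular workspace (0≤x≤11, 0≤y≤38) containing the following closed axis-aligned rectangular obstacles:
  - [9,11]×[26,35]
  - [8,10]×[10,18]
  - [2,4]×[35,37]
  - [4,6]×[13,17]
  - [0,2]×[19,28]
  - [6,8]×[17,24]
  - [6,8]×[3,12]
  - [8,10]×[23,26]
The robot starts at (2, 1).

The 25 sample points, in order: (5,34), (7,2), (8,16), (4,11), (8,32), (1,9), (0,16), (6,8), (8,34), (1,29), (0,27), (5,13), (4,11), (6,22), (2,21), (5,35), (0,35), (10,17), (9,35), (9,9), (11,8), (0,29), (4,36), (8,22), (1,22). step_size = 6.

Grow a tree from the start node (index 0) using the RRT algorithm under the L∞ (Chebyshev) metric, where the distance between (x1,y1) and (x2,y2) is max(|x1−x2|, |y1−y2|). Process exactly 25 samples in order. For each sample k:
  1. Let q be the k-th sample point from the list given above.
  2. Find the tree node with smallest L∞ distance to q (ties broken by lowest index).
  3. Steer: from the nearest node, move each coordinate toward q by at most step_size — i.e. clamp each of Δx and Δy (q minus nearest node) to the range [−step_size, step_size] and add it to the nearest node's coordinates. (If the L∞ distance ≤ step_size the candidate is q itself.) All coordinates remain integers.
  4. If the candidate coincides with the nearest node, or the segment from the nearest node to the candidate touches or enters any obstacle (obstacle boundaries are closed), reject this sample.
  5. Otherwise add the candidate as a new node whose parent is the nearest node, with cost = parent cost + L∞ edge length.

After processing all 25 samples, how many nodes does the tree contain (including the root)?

1. q=(5,34) nearest=0 d=33 new=(5,7) → add node 1 parent=0 cost=6
2. q=(7,2) nearest=0 d=5 new=(7,2) → add node 2 parent=0 cost=5
3. q=(8,16) nearest=1 d=9 new=(8,13) → blocked by [8,10]×[10,18], reject
4. q=(4,11) nearest=1 d=4 new=(4,11) → add node 3 parent=1 cost=10
5. q=(8,32) nearest=3 d=21 new=(8,17) → blocked by [8,10]×[10,18], reject
6. q=(1,9) nearest=3 d=3 new=(1,9) → add node 4 parent=3 cost=13
7. q=(0,16) nearest=3 d=5 new=(0,16) → add node 5 parent=3 cost=15
8. q=(6,8) nearest=1 d=1 new=(6,8) → blocked by [6,8]×[3,12], reject
9. q=(8,34) nearest=5 d=18 new=(6,22) → blocked by [6,8]×[17,24], reject
10. q=(1,29) nearest=5 d=13 new=(1,22) → blocked by [0,2]×[19,28], reject
11. q=(0,27) nearest=5 d=11 new=(0,22) → blocked by [0,2]×[19,28], reject
12. q=(5,13) nearest=3 d=2 new=(5,13) → blocked by [4,6]×[13,17], reject
13. q=(4,11) nearest=3 d=0 → coincident, reject
14. q=(6,22) nearest=5 d=6 new=(6,22) → blocked by [6,8]×[17,24], reject
15. q=(2,21) nearest=5 d=5 new=(2,21) → blocked by [0,2]×[19,28], reject
16. q=(5,35) nearest=5 d=19 new=(5,22) → add node 6 parent=5 cost=21
17. q=(0,35) nearest=6 d=13 new=(0,28) → blocked by [0,2]×[19,28], reject
18. q=(10,17) nearest=6 d=5 new=(10,17) → blocked by [8,10]×[10,18], reject
19. q=(9,35) nearest=6 d=13 new=(9,28) → blocked by [9,11]×[26,35], reject
20. q=(9,9) nearest=1 d=4 new=(9,9) → blocked by [6,8]×[3,12], reject
21. q=(11,8) nearest=1 d=6 new=(11,8) → blocked by [6,8]×[3,12], reject
22. q=(0,29) nearest=6 d=7 new=(0,28) → blocked by [0,2]×[19,28], reject
23. q=(4,36) nearest=6 d=14 new=(4,28) → add node 7 parent=6 cost=27
24. q=(8,22) nearest=6 d=3 new=(8,22) → blocked by [6,8]×[17,24], reject
25. q=(1,22) nearest=6 d=4 new=(1,22) → blocked by [0,2]×[19,28], reject

Node count: 8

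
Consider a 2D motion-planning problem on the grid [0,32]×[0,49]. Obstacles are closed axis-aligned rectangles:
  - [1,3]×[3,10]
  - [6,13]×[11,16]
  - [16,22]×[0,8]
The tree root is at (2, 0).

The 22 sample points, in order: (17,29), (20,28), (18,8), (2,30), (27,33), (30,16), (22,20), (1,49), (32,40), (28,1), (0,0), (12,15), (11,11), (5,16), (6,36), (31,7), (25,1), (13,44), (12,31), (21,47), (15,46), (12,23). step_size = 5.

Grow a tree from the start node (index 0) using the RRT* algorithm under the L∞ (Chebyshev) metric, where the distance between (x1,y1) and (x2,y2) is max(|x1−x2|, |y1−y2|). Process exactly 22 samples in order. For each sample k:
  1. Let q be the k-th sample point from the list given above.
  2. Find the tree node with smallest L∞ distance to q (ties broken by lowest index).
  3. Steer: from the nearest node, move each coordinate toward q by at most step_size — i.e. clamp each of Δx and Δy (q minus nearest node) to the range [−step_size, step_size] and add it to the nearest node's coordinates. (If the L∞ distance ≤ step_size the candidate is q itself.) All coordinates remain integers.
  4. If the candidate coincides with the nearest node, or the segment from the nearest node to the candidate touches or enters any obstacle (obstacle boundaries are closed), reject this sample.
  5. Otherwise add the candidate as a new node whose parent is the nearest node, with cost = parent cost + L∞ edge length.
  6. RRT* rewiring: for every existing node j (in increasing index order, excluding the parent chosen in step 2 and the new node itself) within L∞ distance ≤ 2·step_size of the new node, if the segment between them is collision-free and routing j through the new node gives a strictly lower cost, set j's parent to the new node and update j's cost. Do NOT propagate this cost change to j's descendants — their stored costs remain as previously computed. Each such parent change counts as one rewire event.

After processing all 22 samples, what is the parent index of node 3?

1. q=(17,29) nearest=0 d=29 new=(7,5) → add node 1 parent=0 cost=5
2. q=(20,28) nearest=1 d=23 new=(12,10) → add node 2 parent=1 cost=10
3. q=(18,8) nearest=2 d=6 new=(17,8) → blocked by [16,22]×[0,8], reject
4. q=(2,30) nearest=2 d=20 new=(7,15) → blocked by [6,13]×[11,16], reject
5. q=(27,33) nearest=2 d=23 new=(17,15) → blocked by [6,13]×[11,16], reject
6. q=(30,16) nearest=2 d=18 new=(17,15) → blocked by [6,13]×[11,16], reject
7. q=(22,20) nearest=2 d=10 new=(17,15) → blocked by [6,13]×[11,16], reject
8. q=(1,49) nearest=2 d=39 new=(7,15) → blocked by [6,13]×[11,16], reject
9. q=(32,40) nearest=2 d=30 new=(17,15) → blocked by [6,13]×[11,16], reject
10. q=(28,1) nearest=2 d=16 new=(17,5) → blocked by [16,22]×[0,8], reject
11. q=(0,0) nearest=0 d=2 new=(0,0) → add node 3 parent=0 cost=2
12. q=(12,15) nearest=2 d=5 new=(12,15) → blocked by [6,13]×[11,16], reject
13. q=(11,11) nearest=2 d=1 new=(11,11) → blocked by [6,13]×[11,16], reject
14. q=(5,16) nearest=2 d=7 new=(7,15) → blocked by [6,13]×[11,16], reject
15. q=(6,36) nearest=2 d=26 new=(7,15) → blocked by [6,13]×[11,16], reject
16. q=(31,7) nearest=2 d=19 new=(17,7) → blocked by [16,22]×[0,8], reject
17. q=(25,1) nearest=2 d=13 new=(17,5) → blocked by [16,22]×[0,8], reject
18. q=(13,44) nearest=2 d=34 new=(13,15) → blocked by [6,13]×[11,16], reject
19. q=(12,31) nearest=2 d=21 new=(12,15) → blocked by [6,13]×[11,16], reject
20. q=(21,47) nearest=2 d=37 new=(17,15) → blocked by [6,13]×[11,16], reject
21. q=(15,46) nearest=2 d=36 new=(15,15) → blocked by [6,13]×[11,16], reject
22. q=(12,23) nearest=2 d=13 new=(12,15) → blocked by [6,13]×[11,16], reject

Parent of node 3: 0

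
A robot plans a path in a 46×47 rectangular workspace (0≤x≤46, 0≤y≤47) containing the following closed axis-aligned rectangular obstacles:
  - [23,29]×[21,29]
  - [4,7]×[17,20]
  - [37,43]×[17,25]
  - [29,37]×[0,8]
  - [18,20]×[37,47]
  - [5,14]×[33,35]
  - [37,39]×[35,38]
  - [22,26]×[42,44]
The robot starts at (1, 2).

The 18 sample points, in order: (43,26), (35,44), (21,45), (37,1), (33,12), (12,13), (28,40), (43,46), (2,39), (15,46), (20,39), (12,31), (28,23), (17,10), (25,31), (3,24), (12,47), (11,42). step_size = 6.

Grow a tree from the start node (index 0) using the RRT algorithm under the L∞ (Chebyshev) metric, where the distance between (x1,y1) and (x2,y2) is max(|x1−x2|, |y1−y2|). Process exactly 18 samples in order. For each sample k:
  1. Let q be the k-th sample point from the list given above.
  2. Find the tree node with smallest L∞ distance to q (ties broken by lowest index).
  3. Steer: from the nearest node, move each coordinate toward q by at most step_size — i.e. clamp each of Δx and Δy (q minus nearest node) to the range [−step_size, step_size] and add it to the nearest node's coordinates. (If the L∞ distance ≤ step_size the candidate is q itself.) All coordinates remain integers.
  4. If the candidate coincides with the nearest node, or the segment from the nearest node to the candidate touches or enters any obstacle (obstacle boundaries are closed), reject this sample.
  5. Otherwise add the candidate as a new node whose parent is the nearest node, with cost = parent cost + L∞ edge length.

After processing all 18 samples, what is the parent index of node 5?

Parent of node 5: 4

1. q=(43,26) nearest=0 d=42 new=(7,8) → add node 1 parent=0 cost=6
2. q=(35,44) nearest=1 d=36 new=(13,14) → add node 2 parent=1 cost=12
3. q=(21,45) nearest=2 d=31 new=(19,20) → add node 3 parent=2 cost=18
4. q=(37,1) nearest=3 d=19 new=(25,14) → add node 4 parent=3 cost=24
5. q=(33,12) nearest=4 d=8 new=(31,12) → add node 5 parent=4 cost=30
6. q=(12,13) nearest=2 d=1 new=(12,13) → add node 6 parent=2 cost=13
7. q=(28,40) nearest=3 d=20 new=(25,26) → blocked by [23,29]×[21,29], reject
8. q=(43,46) nearest=3 d=26 new=(25,26) → blocked by [23,29]×[21,29], reject
9. q=(2,39) nearest=3 d=19 new=(13,26) → add node 7 parent=3 cost=24
10. q=(15,46) nearest=7 d=20 new=(15,32) → add node 8 parent=7 cost=30
11. q=(20,39) nearest=8 d=7 new=(20,38) → blocked by [18,20]×[37,47], reject
12. q=(12,31) nearest=8 d=3 new=(12,31) → add node 9 parent=8 cost=33
13. q=(28,23) nearest=3 d=9 new=(25,23) → blocked by [23,29]×[21,29], reject
14. q=(17,10) nearest=2 d=4 new=(17,10) → add node 10 parent=2 cost=16
15. q=(25,31) nearest=8 d=10 new=(21,31) → add node 11 parent=8 cost=36
16. q=(3,24) nearest=9 d=9 new=(6,25) → add node 12 parent=9 cost=39
17. q=(12,47) nearest=8 d=15 new=(12,38) → blocked by [5,14]×[33,35], reject
18. q=(11,42) nearest=8 d=10 new=(11,38) → blocked by [5,14]×[33,35], reject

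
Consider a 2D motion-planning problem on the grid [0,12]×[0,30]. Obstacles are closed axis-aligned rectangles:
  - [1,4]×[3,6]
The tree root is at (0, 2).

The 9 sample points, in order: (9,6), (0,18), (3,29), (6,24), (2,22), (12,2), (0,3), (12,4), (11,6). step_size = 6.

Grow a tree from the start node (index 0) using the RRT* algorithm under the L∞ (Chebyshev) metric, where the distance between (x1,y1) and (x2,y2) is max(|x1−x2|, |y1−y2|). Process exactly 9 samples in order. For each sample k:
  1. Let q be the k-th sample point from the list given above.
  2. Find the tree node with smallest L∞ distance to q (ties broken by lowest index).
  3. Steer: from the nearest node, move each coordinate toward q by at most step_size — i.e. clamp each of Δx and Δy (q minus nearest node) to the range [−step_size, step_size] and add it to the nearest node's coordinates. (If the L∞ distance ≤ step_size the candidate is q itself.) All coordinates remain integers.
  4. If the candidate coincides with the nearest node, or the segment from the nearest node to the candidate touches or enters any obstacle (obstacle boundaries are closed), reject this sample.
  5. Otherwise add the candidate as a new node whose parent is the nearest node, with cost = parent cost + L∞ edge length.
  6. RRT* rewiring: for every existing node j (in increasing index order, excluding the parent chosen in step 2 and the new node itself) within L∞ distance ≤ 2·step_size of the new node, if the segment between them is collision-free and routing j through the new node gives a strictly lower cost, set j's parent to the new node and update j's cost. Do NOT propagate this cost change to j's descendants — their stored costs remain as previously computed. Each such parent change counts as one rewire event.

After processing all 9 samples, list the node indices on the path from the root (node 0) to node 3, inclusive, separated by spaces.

1. q=(9,6) nearest=0 d=9 new=(6,6) → blocked by [1,4]×[3,6], reject
2. q=(0,18) nearest=0 d=16 new=(0,8) → add node 1 parent=0 cost=6
3. q=(3,29) nearest=1 d=21 new=(3,14) → add node 2 parent=1 cost=12
4. q=(6,24) nearest=2 d=10 new=(6,20) → add node 3 parent=2 cost=18
5. q=(2,22) nearest=3 d=4 new=(2,22) → add node 4 parent=3 cost=22
6. q=(12,2) nearest=0 d=12 new=(6,2) → add node 5 parent=0 cost=6
7. q=(0,3) nearest=0 d=1 new=(0,3) → add node 6 parent=0 cost=1
8. q=(12,4) nearest=5 d=6 new=(12,4) → add node 7 parent=5 cost=12
9. q=(11,6) nearest=7 d=2 new=(11,6) → add node 8 parent=7 cost=14

Path: 0 1 2 3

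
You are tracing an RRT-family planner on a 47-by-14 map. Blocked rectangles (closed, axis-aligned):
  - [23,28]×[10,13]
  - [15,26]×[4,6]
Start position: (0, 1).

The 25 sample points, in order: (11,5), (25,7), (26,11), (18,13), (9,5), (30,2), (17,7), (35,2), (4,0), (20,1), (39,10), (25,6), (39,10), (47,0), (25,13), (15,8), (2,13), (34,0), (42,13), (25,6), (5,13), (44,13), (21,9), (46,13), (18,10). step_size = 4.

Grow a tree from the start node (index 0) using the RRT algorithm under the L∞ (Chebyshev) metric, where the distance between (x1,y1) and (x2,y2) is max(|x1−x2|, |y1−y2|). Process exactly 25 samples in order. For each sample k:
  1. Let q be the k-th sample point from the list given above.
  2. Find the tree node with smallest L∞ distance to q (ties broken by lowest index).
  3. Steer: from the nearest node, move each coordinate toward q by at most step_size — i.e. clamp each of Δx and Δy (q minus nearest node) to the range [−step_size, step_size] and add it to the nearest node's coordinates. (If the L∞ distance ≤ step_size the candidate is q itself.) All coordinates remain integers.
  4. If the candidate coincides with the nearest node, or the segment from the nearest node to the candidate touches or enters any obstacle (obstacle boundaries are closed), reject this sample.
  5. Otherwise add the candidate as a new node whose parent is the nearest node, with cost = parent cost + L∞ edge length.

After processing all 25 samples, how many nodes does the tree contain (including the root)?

1. q=(11,5) nearest=0 d=11 new=(4,5) → add node 1 parent=0 cost=4
2. q=(25,7) nearest=1 d=21 new=(8,7) → add node 2 parent=1 cost=8
3. q=(26,11) nearest=2 d=18 new=(12,11) → add node 3 parent=2 cost=12
4. q=(18,13) nearest=3 d=6 new=(16,13) → add node 4 parent=3 cost=16
5. q=(9,5) nearest=2 d=2 new=(9,5) → add node 5 parent=2 cost=10
6. q=(30,2) nearest=4 d=14 new=(20,9) → add node 6 parent=4 cost=20
7. q=(17,7) nearest=6 d=3 new=(17,7) → add node 7 parent=6 cost=23
8. q=(35,2) nearest=6 d=15 new=(24,5) → blocked by [15,26]×[4,6], reject
9. q=(4,0) nearest=0 d=4 new=(4,0) → add node 8 parent=0 cost=4
10. q=(20,1) nearest=7 d=6 new=(20,3) → blocked by [15,26]×[4,6], reject
11. q=(39,10) nearest=6 d=19 new=(24,10) → blocked by [23,28]×[10,13], reject
12. q=(25,6) nearest=6 d=5 new=(24,6) → blocked by [15,26]×[4,6], reject
13. q=(39,10) nearest=6 d=19 new=(24,10) → blocked by [23,28]×[10,13], reject
14. q=(47,0) nearest=6 d=27 new=(24,5) → blocked by [15,26]×[4,6], reject
15. q=(25,13) nearest=6 d=5 new=(24,13) → blocked by [23,28]×[10,13], reject
16. q=(15,8) nearest=7 d=2 new=(15,8) → add node 9 parent=7 cost=25
17. q=(2,13) nearest=2 d=6 new=(4,11) → add node 10 parent=2 cost=12
18. q=(34,0) nearest=6 d=14 new=(24,5) → blocked by [15,26]×[4,6], reject
19. q=(42,13) nearest=6 d=22 new=(24,13) → blocked by [23,28]×[10,13], reject
20. q=(25,6) nearest=6 d=5 new=(24,6) → blocked by [15,26]×[4,6], reject
21. q=(5,13) nearest=10 d=2 new=(5,13) → add node 11 parent=10 cost=14
22. q=(44,13) nearest=6 d=24 new=(24,13) → blocked by [23,28]×[10,13], reject
23. q=(21,9) nearest=6 d=1 new=(21,9) → add node 12 parent=6 cost=21
24. q=(46,13) nearest=12 d=25 new=(25,13) → blocked by [23,28]×[10,13], reject
25. q=(18,10) nearest=6 d=2 new=(18,10) → add node 13 parent=6 cost=22

Node count: 14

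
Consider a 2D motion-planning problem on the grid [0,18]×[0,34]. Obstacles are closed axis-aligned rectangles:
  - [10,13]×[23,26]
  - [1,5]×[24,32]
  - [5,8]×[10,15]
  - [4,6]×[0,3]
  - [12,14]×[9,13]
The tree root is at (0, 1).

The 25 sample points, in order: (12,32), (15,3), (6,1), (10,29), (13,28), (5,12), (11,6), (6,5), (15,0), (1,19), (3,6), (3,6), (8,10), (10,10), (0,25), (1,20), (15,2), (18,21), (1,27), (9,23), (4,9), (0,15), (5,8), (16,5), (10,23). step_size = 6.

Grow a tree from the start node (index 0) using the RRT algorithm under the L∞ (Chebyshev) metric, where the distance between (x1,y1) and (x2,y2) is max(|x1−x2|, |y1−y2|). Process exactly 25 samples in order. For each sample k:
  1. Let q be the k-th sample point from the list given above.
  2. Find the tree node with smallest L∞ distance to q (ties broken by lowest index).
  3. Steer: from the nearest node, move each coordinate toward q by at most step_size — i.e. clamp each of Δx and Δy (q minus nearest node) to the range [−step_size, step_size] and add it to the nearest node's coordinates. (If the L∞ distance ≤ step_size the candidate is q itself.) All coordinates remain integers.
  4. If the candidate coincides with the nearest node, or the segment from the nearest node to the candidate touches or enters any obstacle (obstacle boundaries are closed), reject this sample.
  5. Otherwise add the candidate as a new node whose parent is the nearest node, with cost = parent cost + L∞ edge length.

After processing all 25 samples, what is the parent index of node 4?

Parent of node 4: 1

1. q=(12,32) nearest=0 d=31 new=(6,7) → add node 1 parent=0 cost=6
2. q=(15,3) nearest=1 d=9 new=(12,3) → add node 2 parent=1 cost=12
3. q=(6,1) nearest=0 d=6 new=(6,1) → blocked by [4,6]×[0,3], reject
4. q=(10,29) nearest=1 d=22 new=(10,13) → blocked by [5,8]×[10,15], reject
5. q=(13,28) nearest=1 d=21 new=(12,13) → blocked by [12,14]×[9,13], reject
6. q=(5,12) nearest=1 d=5 new=(5,12) → blocked by [5,8]×[10,15], reject
7. q=(11,6) nearest=2 d=3 new=(11,6) → add node 3 parent=2 cost=15
8. q=(6,5) nearest=1 d=2 new=(6,5) → add node 4 parent=1 cost=8
9. q=(15,0) nearest=2 d=3 new=(15,0) → add node 5 parent=2 cost=15
10. q=(1,19) nearest=1 d=12 new=(1,13) → add node 6 parent=1 cost=12
11. q=(3,6) nearest=1 d=3 new=(3,6) → add node 7 parent=1 cost=9
12. q=(3,6) nearest=7 d=0 → coincident, reject
13. q=(8,10) nearest=1 d=3 new=(8,10) → blocked by [5,8]×[10,15], reject
14. q=(10,10) nearest=1 d=4 new=(10,10) → add node 8 parent=1 cost=10
15. q=(0,25) nearest=6 d=12 new=(0,19) → add node 9 parent=6 cost=18
16. q=(1,20) nearest=9 d=1 new=(1,20) → add node 10 parent=9 cost=19
17. q=(15,2) nearest=5 d=2 new=(15,2) → add node 11 parent=5 cost=17
18. q=(18,21) nearest=8 d=11 new=(16,16) → blocked by [12,14]×[9,13], reject
19. q=(1,27) nearest=10 d=7 new=(1,26) → blocked by [1,5]×[24,32], reject
20. q=(9,23) nearest=10 d=8 new=(7,23) → add node 12 parent=10 cost=25
21. q=(4,9) nearest=1 d=2 new=(4,9) → add node 13 parent=1 cost=8
22. q=(0,15) nearest=6 d=2 new=(0,15) → add node 14 parent=6 cost=14
23. q=(5,8) nearest=1 d=1 new=(5,8) → add node 15 parent=1 cost=7
24. q=(16,5) nearest=11 d=3 new=(16,5) → add node 16 parent=11 cost=20
25. q=(10,23) nearest=12 d=3 new=(10,23) → blocked by [10,13]×[23,26], reject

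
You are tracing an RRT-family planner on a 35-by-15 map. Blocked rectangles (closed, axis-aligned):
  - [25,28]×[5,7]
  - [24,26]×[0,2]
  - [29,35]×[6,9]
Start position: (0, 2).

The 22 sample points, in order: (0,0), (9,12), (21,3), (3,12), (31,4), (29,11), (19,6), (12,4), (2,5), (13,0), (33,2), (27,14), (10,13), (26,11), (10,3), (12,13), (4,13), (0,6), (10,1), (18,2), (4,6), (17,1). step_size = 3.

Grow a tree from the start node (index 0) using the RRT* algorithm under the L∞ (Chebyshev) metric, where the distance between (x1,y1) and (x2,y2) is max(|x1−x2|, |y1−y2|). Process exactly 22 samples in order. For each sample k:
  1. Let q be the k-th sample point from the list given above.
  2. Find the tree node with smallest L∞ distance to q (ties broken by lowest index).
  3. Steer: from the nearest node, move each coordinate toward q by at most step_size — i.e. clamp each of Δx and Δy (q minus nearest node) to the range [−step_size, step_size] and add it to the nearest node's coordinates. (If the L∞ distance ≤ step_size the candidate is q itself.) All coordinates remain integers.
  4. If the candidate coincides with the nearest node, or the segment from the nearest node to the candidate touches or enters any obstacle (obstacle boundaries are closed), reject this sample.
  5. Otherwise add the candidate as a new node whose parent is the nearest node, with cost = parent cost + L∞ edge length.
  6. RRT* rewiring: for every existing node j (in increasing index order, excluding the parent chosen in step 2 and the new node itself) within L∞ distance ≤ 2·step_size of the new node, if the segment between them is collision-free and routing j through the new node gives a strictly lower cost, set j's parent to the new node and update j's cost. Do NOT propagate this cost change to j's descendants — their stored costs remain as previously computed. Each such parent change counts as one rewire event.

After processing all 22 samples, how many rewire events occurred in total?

Rewire events: 2

1. q=(0,0) nearest=0 d=2 new=(0,0) → add node 1 parent=0 cost=2
2. q=(9,12) nearest=0 d=10 new=(3,5) → add node 2 parent=0 cost=3
3. q=(21,3) nearest=2 d=18 new=(6,3) → add node 3 parent=2 cost=6
4. q=(3,12) nearest=2 d=7 new=(3,8) → add node 4 parent=2 cost=6
5. q=(31,4) nearest=3 d=25 new=(9,4) → add node 5 parent=3 cost=9
6. q=(29,11) nearest=5 d=20 new=(12,7) → add node 6 parent=5 cost=12
7. q=(19,6) nearest=6 d=7 new=(15,6) → add node 7 parent=6 cost=15
8. q=(12,4) nearest=5 d=3 new=(12,4) → add node 8 parent=5 cost=12
9. q=(2,5) nearest=2 d=1 new=(2,5) → add node 9 parent=2 cost=4
10. q=(13,0) nearest=5 d=4 new=(12,1) → add node 10 parent=5 cost=12
11. q=(33,2) nearest=7 d=18 new=(18,3) → add node 11 parent=7 cost=18
12. q=(27,14) nearest=11 d=11 new=(21,6) → add node 12 parent=11 cost=21
13. q=(10,13) nearest=6 d=6 new=(10,10) → add node 13 parent=6 cost=15
14. q=(26,11) nearest=12 d=5 new=(24,9) → add node 14 parent=12 cost=24
15. q=(10,3) nearest=5 d=1 new=(10,3) → add node 15 parent=5 cost=10
16. q=(12,13) nearest=13 d=3 new=(12,13) → add node 16 parent=13 cost=18
17. q=(4,13) nearest=4 d=5 new=(4,11) → add node 17 parent=4 cost=9
18. q=(0,6) nearest=9 d=2 new=(0,6) → add node 18 parent=9 cost=6
19. q=(10,1) nearest=10 d=2 new=(10,1) → add node 19 parent=10 cost=14
20. q=(18,2) nearest=11 d=1 new=(18,2) → add node 20 parent=11 cost=19
21. q=(4,6) nearest=2 d=1 new=(4,6) → add node 21 parent=2 cost=4; rewire 13→21 (10<15); rewire 19→21 (10<14)
22. q=(17,1) nearest=20 d=1 new=(17,1) → add node 22 parent=20 cost=20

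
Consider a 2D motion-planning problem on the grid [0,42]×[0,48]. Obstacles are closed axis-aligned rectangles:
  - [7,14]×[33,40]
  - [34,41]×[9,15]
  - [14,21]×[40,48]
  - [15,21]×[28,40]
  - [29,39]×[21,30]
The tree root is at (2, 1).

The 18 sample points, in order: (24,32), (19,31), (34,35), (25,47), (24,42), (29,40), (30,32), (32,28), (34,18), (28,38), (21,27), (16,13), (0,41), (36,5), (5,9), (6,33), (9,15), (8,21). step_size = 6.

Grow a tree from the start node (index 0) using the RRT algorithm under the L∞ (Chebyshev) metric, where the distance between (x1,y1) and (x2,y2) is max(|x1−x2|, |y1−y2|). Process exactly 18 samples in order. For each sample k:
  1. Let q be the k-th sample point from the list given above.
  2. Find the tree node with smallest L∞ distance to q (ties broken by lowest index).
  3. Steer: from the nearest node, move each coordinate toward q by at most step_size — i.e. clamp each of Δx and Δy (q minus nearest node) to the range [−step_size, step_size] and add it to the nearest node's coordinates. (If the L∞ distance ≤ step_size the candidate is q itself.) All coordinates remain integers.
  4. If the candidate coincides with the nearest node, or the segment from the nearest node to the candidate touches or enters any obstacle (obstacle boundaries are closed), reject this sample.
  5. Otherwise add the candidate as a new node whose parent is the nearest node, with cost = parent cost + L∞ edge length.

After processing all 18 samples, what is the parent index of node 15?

Parent of node 15: 13

1. q=(24,32) nearest=0 d=31 new=(8,7) → add node 1 parent=0 cost=6
2. q=(19,31) nearest=1 d=24 new=(14,13) → add node 2 parent=1 cost=12
3. q=(34,35) nearest=2 d=22 new=(20,19) → add node 3 parent=2 cost=18
4. q=(25,47) nearest=3 d=28 new=(25,25) → add node 4 parent=3 cost=24
5. q=(24,42) nearest=4 d=17 new=(24,31) → add node 5 parent=4 cost=30
6. q=(29,40) nearest=5 d=9 new=(29,37) → add node 6 parent=5 cost=36
7. q=(30,32) nearest=6 d=5 new=(30,32) → add node 7 parent=6 cost=41
8. q=(32,28) nearest=7 d=4 new=(32,28) → blocked by [29,39]×[21,30], reject
9. q=(34,18) nearest=4 d=9 new=(31,19) → blocked by [29,39]×[21,30], reject
10. q=(28,38) nearest=6 d=1 new=(28,38) → add node 8 parent=6 cost=37
11. q=(21,27) nearest=4 d=4 new=(21,27) → add node 9 parent=4 cost=28
12. q=(16,13) nearest=2 d=2 new=(16,13) → add node 10 parent=2 cost=14
13. q=(0,41) nearest=9 d=21 new=(15,33) → blocked by [15,21]×[28,40], reject
14. q=(36,5) nearest=3 d=16 new=(26,13) → add node 11 parent=3 cost=24
15. q=(5,9) nearest=1 d=3 new=(5,9) → add node 12 parent=1 cost=9
16. q=(6,33) nearest=3 d=14 new=(14,25) → add node 13 parent=3 cost=24
17. q=(9,15) nearest=2 d=5 new=(9,15) → add node 14 parent=2 cost=17
18. q=(8,21) nearest=13 d=6 new=(8,21) → add node 15 parent=13 cost=30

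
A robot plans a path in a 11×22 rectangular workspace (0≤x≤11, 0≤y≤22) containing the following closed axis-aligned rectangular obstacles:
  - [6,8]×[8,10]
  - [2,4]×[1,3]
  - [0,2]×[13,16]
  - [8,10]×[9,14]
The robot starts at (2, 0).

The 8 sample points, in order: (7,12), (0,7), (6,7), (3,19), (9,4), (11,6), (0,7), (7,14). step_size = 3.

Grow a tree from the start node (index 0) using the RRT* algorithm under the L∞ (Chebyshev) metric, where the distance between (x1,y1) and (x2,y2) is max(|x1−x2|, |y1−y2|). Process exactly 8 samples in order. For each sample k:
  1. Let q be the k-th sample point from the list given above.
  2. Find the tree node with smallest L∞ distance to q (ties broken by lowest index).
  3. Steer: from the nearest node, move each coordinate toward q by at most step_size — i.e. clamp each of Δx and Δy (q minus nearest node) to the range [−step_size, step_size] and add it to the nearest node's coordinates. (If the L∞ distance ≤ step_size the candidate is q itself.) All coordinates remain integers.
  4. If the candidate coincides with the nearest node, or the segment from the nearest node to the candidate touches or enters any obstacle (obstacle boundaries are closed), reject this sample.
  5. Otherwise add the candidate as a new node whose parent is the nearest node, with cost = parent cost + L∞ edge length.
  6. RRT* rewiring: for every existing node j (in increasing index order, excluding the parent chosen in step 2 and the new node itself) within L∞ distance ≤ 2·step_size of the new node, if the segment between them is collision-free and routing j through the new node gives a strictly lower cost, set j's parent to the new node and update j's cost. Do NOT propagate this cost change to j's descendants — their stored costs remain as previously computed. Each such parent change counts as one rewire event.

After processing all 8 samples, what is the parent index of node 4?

Parent of node 4: 2

1. q=(7,12) nearest=0 d=12 new=(5,3) → blocked by [2,4]×[1,3], reject
2. q=(0,7) nearest=0 d=7 new=(0,3) → add node 1 parent=0 cost=3
3. q=(6,7) nearest=1 d=6 new=(3,6) → add node 2 parent=1 cost=6
4. q=(3,19) nearest=2 d=13 new=(3,9) → add node 3 parent=2 cost=9
5. q=(9,4) nearest=2 d=6 new=(6,4) → add node 4 parent=2 cost=9
6. q=(11,6) nearest=4 d=5 new=(9,6) → add node 5 parent=4 cost=12
7. q=(0,7) nearest=2 d=3 new=(0,7) → add node 6 parent=2 cost=9
8. q=(7,14) nearest=3 d=5 new=(6,12) → add node 7 parent=3 cost=12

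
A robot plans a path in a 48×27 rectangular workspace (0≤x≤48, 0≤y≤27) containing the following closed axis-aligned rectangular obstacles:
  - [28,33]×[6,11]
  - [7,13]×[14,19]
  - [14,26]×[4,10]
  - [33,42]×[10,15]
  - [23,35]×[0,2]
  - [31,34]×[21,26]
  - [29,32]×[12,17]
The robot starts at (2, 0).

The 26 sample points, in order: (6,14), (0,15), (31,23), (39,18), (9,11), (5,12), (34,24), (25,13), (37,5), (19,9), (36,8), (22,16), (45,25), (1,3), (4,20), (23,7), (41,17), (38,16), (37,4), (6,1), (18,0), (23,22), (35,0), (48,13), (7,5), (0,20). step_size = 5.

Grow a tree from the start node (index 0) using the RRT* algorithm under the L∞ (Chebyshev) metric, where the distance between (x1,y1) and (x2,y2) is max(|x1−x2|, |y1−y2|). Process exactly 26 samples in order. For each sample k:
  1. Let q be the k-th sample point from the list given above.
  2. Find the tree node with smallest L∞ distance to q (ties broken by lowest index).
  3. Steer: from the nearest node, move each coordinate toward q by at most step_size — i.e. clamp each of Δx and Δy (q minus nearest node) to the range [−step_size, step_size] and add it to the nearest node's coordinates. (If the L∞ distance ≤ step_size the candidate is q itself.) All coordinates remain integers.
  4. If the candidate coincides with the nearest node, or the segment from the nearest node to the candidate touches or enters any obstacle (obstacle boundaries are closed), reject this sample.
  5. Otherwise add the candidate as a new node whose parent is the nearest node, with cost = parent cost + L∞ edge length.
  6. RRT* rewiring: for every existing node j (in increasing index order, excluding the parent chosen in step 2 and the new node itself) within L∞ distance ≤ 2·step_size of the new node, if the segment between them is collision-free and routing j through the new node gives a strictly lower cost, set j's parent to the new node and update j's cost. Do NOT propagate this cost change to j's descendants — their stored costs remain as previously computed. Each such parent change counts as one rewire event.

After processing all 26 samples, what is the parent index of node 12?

1. q=(6,14) nearest=0 d=14 new=(6,5) → add node 1 parent=0 cost=5
2. q=(0,15) nearest=1 d=10 new=(1,10) → add node 2 parent=1 cost=10
3. q=(31,23) nearest=1 d=25 new=(11,10) → add node 3 parent=1 cost=10
4. q=(39,18) nearest=3 d=28 new=(16,15) → add node 4 parent=3 cost=15
5. q=(9,11) nearest=3 d=2 new=(9,11) → add node 5 parent=3 cost=12
6. q=(5,12) nearest=2 d=4 new=(5,12) → add node 6 parent=2 cost=14
7. q=(34,24) nearest=4 d=18 new=(21,20) → add node 7 parent=4 cost=20
8. q=(25,13) nearest=7 d=7 new=(25,15) → add node 8 parent=7 cost=25
9. q=(37,5) nearest=8 d=12 new=(30,10) → blocked by [28,33]×[6,11], reject
10. q=(19,9) nearest=4 d=6 new=(19,10) → blocked by [14,26]×[4,10], reject
11. q=(36,8) nearest=8 d=11 new=(30,10) → blocked by [28,33]×[6,11], reject
12. q=(22,16) nearest=8 d=3 new=(22,16) → add node 9 parent=8 cost=28
13. q=(45,25) nearest=8 d=20 new=(30,20) → add node 10 parent=8 cost=30
14. q=(1,3) nearest=0 d=3 new=(1,3) → add node 11 parent=0 cost=3; rewire 5→11 (11<12); rewire 6→11 (12<14)
15. q=(4,20) nearest=6 d=8 new=(4,17) → add node 12 parent=6 cost=17
16. q=(23,7) nearest=4 d=8 new=(21,10) → blocked by [14,26]×[4,10], reject
17. q=(41,17) nearest=10 d=11 new=(35,17) → add node 13 parent=10 cost=35
18. q=(38,16) nearest=13 d=3 new=(38,16) → add node 14 parent=13 cost=38
19. q=(37,4) nearest=8 d=12 new=(30,10) → blocked by [28,33]×[6,11], reject
20. q=(6,1) nearest=0 d=4 new=(6,1) → add node 15 parent=0 cost=4
21. q=(18,0) nearest=3 d=10 new=(16,5) → blocked by [14,26]×[4,10], reject
22. q=(23,22) nearest=7 d=2 new=(23,22) → add node 16 parent=7 cost=22; rewire 10→16 (29<30)
23. q=(35,0) nearest=8 d=15 new=(30,10) → blocked by [28,33]×[6,11], reject
24. q=(48,13) nearest=14 d=10 new=(43,13) → blocked by [33,42]×[10,15], reject
25. q=(7,5) nearest=1 d=1 new=(7,5) → add node 17 parent=1 cost=6
26. q=(0,20) nearest=12 d=4 new=(0,20) → add node 18 parent=12 cost=21

Parent of node 12: 6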